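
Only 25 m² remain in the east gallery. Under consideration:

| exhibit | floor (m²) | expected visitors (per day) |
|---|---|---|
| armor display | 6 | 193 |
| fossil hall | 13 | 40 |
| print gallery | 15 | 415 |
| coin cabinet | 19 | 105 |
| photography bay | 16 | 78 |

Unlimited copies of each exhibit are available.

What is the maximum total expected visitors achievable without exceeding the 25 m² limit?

772

Density check — armor display 32.17, print gallery 27.67, coin cabinet 5.53, photography bay 4.88 are the best per m².
Taking 4×armor display: 24 m² used, 772 in expected visitors.
No other feasible combination exceeds 772.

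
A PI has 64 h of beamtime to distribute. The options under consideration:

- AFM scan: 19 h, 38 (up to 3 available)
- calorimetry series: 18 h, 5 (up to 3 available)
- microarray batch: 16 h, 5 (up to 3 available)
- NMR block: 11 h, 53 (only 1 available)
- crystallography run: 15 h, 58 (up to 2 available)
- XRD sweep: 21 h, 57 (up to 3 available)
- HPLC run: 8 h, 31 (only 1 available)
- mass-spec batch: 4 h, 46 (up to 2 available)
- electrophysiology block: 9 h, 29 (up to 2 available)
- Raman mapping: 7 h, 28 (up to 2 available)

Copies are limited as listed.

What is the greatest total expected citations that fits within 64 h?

320

A density-first pass picks NMR block + crystallography run + HPLC run + 2×mass-spec batch + 2×Raman mapping — 290 at 56 h.
The 7 h tied up in Raman mapping is better spent on crystallography run — total rises to 320 (64 h).
No other feasible combination exceeds 320.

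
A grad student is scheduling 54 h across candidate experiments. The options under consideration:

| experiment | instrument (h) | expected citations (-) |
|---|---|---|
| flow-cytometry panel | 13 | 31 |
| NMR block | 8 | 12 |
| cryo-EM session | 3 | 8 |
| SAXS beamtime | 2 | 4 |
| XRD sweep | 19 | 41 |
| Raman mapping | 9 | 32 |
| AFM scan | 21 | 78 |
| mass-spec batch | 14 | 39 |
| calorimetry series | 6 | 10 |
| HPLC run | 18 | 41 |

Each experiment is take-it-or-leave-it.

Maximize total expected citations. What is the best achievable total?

167

The ratio heuristic lands on cryo-EM session + SAXS beamtime + Raman mapping + AFM scan + mass-spec batch (161) but leaves 5 h idle.
Replace SAXS beamtime with calorimetry series: the trade gains 6 net, giving 167 at 53 h.
An exhaustive check of the 1024 subsets confirms 167.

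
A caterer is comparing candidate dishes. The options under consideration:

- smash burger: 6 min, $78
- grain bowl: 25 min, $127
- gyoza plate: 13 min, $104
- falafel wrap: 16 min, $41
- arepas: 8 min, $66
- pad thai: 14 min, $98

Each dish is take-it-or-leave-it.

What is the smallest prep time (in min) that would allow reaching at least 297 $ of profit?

Minimise min subject to total profit ≥ 297.
smash burger + gyoza plate + arepas + pad thai: 346 profit at 41 min.
Below 41 min the best achievable stays under 297.

41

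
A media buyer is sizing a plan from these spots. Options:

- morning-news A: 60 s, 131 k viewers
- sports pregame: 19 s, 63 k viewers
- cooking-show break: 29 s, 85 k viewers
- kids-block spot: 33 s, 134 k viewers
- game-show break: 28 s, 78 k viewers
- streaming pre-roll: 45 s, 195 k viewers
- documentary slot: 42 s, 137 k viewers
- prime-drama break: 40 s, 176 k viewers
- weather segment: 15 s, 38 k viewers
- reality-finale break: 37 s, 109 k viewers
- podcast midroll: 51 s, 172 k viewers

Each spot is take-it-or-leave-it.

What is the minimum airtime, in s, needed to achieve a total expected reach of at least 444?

113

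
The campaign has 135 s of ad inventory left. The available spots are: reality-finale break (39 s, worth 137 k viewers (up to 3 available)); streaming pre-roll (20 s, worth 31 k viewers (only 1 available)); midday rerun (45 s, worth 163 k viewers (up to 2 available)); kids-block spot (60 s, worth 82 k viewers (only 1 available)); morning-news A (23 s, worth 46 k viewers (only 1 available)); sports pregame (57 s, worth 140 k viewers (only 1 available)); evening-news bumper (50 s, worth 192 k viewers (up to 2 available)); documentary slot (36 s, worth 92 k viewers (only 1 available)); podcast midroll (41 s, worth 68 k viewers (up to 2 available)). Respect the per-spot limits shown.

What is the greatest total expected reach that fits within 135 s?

Taking the top-ratio spots first gives morning-news A + 2×evening-news bumper for 430 (123 s).
Replace morning-news A and evening-news bumper with reality-finale break + midday rerun: the trade gains 62 net, giving 492 at 134 s.
Nothing else within 135 s beats 492.

492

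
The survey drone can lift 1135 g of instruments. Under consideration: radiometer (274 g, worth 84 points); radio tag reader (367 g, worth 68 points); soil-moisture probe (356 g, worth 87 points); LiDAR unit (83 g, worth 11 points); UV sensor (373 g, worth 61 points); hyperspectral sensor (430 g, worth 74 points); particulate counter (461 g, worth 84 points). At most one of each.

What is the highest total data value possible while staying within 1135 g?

Density check — radiometer 0.31, soil-moisture probe 0.24, radio tag reader 0.19 are the best per g.
Greedy by ratio would take radiometer + radio tag reader + soil-moisture probe + LiDAR unit: 1080 g used, total 250.
Replace radio tag reader and LiDAR unit with particulate counter: the trade gains 5 net, giving 255 at 1091 g.
Next best is radiometer + radio tag reader + soil-moisture probe + LiDAR unit at 250 (1080 g) — short by 5.

255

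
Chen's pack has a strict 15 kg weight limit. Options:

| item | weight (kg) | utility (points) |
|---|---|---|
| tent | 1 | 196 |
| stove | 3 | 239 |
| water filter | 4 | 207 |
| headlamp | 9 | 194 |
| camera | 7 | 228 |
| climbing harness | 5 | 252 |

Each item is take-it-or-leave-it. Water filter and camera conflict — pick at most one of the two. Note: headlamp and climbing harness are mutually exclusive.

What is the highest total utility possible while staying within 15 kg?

894

By utility per kg: tent 196.00, stove 79.67, water filter 51.75, climbing harness 50.40 lead.
Best packing: tent + stove + water filter + climbing harness — 13 kg, 894 total.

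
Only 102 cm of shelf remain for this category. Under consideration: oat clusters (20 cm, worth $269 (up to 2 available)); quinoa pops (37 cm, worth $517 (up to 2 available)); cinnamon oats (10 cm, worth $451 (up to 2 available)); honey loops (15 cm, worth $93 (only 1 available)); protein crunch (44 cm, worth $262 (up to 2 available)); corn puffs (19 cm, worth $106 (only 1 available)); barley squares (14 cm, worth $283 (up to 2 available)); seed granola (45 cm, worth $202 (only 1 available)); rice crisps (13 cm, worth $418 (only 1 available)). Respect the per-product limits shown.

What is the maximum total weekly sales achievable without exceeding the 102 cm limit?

2424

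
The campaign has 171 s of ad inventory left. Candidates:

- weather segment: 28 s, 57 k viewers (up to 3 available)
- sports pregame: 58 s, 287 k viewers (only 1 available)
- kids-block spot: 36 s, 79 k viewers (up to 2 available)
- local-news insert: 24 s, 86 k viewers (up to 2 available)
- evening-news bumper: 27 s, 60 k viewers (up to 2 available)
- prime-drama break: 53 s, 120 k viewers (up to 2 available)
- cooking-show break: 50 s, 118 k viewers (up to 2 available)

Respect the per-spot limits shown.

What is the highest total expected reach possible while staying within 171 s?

598

Taking the top-ratio spots first gives sports pregame + 2×local-news insert + cooking-show break for 577 (156 s).
Replace cooking-show break with kids-block spot + evening-news bumper: the trade gains 21 net, giving 598 at 169 s.
Every other selection either busts 171 s or exceeds an availability limit or fails to beat 598.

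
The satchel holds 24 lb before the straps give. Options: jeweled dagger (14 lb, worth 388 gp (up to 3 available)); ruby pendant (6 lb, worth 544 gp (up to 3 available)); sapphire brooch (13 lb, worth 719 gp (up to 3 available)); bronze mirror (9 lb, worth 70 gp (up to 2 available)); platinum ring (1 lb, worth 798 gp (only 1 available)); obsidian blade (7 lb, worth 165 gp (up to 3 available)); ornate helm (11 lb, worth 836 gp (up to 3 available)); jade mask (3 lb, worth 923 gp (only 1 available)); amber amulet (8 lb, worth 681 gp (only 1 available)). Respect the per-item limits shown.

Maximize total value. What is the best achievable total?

3490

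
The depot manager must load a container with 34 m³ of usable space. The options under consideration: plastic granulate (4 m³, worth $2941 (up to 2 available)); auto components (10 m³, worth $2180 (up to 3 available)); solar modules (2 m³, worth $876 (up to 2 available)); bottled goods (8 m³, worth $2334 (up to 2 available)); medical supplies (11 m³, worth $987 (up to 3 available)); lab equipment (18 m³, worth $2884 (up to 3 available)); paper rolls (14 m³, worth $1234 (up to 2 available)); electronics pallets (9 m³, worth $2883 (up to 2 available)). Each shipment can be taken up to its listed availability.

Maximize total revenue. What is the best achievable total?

Greedy by ratio would take 2×plastic granulate + 2×solar modules + 2×electronics pallets: 30 m³ used, total 13400.
The 4 m³ tied up in 2×solar modules is better spent on bottled goods — total rises to 13982 (34 m³).
That's the maximum — no swap from here does better than 13982.

13982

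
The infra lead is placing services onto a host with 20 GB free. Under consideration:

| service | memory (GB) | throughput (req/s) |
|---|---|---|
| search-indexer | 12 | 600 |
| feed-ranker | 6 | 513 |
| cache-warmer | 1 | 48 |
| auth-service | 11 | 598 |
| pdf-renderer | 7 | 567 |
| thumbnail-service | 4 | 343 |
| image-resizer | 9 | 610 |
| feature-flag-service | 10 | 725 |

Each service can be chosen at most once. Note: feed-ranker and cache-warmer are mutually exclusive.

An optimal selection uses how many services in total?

Optimal total is 1581.
One optimal bundle: feed-ranker + thumbnail-service + feature-flag-service (20 GB).
Every optimal selection uses 3 services.

3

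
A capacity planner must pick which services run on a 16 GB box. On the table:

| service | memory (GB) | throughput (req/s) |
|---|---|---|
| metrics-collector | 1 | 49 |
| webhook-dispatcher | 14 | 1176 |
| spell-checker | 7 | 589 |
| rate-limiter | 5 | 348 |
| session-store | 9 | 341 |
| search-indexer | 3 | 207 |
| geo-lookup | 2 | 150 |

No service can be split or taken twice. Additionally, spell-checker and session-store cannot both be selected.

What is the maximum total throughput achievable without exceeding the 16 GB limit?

1326

Density check — spell-checker 84.14, webhook-dispatcher 84.00, geo-lookup 75.00, rate-limiter 69.60 are the best per GB.
A density-first pass picks metrics-collector + spell-checker + rate-limiter + geo-lookup — 1136 at 15 GB.
The 13 GB tied up in metrics-collector and spell-checker and rate-limiter is better spent on webhook-dispatcher — total rises to 1326 (16 GB).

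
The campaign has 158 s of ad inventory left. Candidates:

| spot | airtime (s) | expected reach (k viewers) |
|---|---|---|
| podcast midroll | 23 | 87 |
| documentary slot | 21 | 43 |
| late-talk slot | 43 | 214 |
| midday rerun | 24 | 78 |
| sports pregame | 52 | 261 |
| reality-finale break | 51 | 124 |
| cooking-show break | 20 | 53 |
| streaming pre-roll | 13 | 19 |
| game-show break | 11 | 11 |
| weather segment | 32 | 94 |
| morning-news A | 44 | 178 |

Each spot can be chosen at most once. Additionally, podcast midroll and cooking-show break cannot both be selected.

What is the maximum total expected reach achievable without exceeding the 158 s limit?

672

The ratio ordering already packs tightly: late-talk slot + sports pregame + streaming pre-roll + morning-news A, 152 s, 672.
Runner-up late-talk slot + sports pregame + game-show break + morning-news A tops out at 664.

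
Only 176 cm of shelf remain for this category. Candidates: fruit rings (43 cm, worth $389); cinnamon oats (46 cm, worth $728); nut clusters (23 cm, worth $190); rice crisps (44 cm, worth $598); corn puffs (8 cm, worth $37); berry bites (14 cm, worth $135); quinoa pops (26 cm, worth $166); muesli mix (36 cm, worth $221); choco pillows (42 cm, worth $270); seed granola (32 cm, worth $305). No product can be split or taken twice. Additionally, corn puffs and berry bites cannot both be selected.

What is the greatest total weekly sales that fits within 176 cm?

2057

Fruit rings + cinnamon oats + rice crisps + corn puffs + seed granola uses 173 of the 176 cm and totals 2057.
An exhaustive check of the 1024 subsets confirms 2057.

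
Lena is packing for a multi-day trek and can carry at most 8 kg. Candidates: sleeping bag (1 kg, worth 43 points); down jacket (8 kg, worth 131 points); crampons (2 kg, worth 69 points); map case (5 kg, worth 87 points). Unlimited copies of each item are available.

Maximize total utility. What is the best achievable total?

344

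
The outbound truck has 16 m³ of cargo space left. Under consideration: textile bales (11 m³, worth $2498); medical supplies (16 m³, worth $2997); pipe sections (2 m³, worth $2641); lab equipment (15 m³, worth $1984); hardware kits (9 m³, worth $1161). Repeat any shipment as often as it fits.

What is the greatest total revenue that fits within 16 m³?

21128

Taking 8×pipe sections: 16 m³ used, 21128 in revenue.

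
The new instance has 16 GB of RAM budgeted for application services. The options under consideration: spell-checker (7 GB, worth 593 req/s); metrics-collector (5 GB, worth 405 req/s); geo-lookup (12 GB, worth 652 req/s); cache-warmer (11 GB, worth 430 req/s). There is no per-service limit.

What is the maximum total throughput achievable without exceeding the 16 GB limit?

1215

Ranking by ratio (throughput/GB): spell-checker 84.71, metrics-collector 81.00, geo-lookup 54.33, cache-warmer 39.09.
Taking the top-ratio services first gives 2×spell-checker for 1186 (14 GB).
Replace 2×spell-checker with 3×metrics-collector: the trade gains 29 net, giving 1215 at 15 GB.
Every other selection either busts 16 GB or fails to beat 1215.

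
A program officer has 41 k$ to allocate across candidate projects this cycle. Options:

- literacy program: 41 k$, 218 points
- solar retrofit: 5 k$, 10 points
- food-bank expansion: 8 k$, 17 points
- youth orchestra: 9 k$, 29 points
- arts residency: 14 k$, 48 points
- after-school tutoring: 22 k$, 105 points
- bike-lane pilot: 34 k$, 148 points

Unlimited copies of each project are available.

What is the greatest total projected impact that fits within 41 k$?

218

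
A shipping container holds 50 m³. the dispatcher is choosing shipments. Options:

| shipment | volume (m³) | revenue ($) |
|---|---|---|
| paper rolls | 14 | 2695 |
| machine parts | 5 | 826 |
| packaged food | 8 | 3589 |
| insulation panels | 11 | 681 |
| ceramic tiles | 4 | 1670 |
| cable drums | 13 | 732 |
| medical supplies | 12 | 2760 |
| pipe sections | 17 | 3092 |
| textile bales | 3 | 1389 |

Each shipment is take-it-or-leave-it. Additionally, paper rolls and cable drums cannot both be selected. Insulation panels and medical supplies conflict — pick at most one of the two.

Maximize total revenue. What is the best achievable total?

13326

The ratio heuristic lands on paper rolls + machine parts + packaged food + ceramic tiles + medical supplies + textile bales (12929) but leaves 4 m³ idle.
Replace paper rolls with pipe sections: the trade gains 397 net, giving 13326 at 49 m³.
No other feasible combination exceeds 13326.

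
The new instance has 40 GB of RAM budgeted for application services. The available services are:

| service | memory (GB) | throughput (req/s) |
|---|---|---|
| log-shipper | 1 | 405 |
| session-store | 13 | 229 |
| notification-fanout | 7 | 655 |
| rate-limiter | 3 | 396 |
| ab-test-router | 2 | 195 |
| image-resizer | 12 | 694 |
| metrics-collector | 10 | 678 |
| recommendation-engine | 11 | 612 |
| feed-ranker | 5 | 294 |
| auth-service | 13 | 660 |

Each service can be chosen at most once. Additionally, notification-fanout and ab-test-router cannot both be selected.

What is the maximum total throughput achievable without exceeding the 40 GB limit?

Density check — log-shipper 405.00, rate-limiter 132.00, ab-test-router 97.50 are the best per GB.
Best packing: log-shipper + notification-fanout + rate-limiter + image-resizer + metrics-collector + feed-ranker — 38 GB, 3122 total.

3122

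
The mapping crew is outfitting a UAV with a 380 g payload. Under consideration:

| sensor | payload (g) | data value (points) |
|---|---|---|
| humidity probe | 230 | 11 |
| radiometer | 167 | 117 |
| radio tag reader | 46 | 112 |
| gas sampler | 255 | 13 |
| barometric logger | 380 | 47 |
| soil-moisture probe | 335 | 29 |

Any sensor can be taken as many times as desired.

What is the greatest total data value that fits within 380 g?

896

Taking 8×radio tag reader: 368 g used, 896 in data value.
Every other selection either busts 380 g or fails to beat 896.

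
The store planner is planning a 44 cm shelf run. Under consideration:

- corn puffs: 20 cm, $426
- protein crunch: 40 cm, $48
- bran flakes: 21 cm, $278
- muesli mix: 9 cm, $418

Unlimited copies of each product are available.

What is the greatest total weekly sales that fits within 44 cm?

Best packing: 4×muesli mix — 36 cm, 1672 total.
That's the maximum — no swap from here does better than 1672.

1672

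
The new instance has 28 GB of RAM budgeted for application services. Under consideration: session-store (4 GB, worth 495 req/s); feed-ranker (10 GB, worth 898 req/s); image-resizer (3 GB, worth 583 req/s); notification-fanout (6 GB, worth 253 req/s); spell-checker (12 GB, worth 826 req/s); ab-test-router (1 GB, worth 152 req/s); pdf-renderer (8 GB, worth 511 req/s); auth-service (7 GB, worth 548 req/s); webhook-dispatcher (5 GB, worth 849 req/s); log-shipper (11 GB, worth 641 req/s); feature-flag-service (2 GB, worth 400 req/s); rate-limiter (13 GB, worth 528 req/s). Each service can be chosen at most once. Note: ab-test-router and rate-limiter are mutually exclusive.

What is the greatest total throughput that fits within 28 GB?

3430

By throughput per GB: feature-flag-service 200.00, image-resizer 194.33, webhook-dispatcher 169.80, ab-test-router 152.00 lead.
Greedy by ratio would take session-store + feed-ranker + image-resizer + ab-test-router + webhook-dispatcher + feature-flag-service: 25 GB used, total 3377.
Dropping session-store frees 4 GB; slotting in auth-service (7 GB) lifts the total to 3430 at 28 GB.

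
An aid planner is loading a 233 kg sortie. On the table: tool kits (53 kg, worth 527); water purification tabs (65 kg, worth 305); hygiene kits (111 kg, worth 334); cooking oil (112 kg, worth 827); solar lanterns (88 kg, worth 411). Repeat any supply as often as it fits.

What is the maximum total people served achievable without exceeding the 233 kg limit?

2108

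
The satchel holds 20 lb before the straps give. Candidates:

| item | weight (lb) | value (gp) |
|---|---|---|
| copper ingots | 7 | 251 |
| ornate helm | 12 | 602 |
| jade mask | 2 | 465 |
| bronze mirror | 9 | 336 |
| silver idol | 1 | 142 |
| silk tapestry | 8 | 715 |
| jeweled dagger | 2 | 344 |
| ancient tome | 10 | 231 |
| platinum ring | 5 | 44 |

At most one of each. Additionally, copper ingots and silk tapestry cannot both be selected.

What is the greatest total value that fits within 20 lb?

Density check — jade mask 232.50, jeweled dagger 172.00, silver idol 142.00, silk tapestry 89.38 are the best per lb.
Jade mask + silver idol + silk tapestry + jeweled dagger + platinum ring uses 18 of the 20 lb and totals 1710.
Runner-up jade mask + silver idol + silk tapestry + jeweled dagger tops out at 1666.

1710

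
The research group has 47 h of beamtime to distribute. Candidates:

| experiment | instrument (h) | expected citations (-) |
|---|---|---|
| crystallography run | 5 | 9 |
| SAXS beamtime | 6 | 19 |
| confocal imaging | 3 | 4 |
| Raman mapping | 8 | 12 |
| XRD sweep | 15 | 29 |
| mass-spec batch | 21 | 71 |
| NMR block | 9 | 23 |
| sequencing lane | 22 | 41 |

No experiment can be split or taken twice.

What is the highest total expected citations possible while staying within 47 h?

129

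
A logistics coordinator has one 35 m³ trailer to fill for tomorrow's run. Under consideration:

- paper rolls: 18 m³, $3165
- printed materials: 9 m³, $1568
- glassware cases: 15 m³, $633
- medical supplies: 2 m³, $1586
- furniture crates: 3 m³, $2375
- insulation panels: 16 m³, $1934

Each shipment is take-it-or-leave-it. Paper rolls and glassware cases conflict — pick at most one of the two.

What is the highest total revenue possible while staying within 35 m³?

8694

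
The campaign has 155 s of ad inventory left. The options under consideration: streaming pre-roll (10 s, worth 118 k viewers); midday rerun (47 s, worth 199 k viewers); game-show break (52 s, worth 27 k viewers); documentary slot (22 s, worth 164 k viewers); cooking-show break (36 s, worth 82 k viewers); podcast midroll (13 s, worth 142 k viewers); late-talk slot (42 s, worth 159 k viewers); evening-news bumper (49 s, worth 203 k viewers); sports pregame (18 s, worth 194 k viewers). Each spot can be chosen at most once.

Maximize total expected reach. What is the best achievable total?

A density-first pass picks streaming pre-roll + midday rerun + documentary slot + podcast midroll + late-talk slot + sports pregame — 976 at 152 s.
Dropping midday rerun frees 47 s; slotting in evening-news bumper (49 s) lifts the total to 980 at 154 s.

980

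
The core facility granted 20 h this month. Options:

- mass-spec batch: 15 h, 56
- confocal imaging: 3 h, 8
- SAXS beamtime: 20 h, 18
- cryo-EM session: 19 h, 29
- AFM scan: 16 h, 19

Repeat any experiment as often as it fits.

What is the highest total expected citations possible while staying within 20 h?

64

Mass-spec batch + confocal imaging uses 18 of the 20 h and totals 64.
Every other selection either busts 20 h or fails to beat 64.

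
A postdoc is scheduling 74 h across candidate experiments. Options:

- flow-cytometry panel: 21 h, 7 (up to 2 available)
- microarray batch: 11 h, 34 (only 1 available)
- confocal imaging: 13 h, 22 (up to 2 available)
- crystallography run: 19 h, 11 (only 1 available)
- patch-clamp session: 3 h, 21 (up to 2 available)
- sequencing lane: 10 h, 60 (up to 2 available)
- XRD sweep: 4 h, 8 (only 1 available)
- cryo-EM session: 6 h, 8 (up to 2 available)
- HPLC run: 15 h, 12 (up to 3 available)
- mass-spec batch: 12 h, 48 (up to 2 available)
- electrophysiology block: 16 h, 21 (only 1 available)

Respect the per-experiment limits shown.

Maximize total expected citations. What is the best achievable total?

314

Ranking by ratio (expected citations/h): patch-clamp session 7.00, sequencing lane 6.00, mass-spec batch 4.00, microarray batch 3.09.
The ratio heuristic lands on microarray batch + 2×patch-clamp session + 2×sequencing lane + XRD sweep + cryo-EM session + 2×mass-spec batch (308) but leaves 3 h idle.
Dropping XRD sweep and cryo-EM session frees 10 h; slotting in confocal imaging (13 h) lifts the total to 314 at 74 h.
Every other selection either busts 74 h or exceeds an availability limit or fails to beat 314.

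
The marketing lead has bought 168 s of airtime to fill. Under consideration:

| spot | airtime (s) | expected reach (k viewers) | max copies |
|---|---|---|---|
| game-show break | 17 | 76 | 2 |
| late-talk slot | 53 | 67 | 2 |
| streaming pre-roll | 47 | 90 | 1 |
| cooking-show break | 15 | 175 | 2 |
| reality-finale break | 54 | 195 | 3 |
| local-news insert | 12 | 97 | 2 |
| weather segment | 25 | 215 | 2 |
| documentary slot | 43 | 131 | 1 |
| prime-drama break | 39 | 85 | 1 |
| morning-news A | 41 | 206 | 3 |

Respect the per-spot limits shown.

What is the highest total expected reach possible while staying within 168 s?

Best packing: game-show break + 2×cooking-show break + 2×local-news insert + 2×weather segment + morning-news A — 162 s, 1256 total.
Every other selection either busts 168 s or exceeds an availability limit or fails to beat 1256.

1256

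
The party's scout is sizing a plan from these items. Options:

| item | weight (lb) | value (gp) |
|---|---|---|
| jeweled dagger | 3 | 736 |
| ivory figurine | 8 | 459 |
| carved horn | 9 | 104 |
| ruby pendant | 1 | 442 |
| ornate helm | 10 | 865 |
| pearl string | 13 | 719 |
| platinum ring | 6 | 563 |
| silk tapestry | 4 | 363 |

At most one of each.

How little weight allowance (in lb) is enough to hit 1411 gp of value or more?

Look for the lowest-weight combination reaching 1411.
jeweled dagger + ruby pendant + silk tapestry: 1541 value at 8 lb.
No combination under 8 lb hits 1411.

8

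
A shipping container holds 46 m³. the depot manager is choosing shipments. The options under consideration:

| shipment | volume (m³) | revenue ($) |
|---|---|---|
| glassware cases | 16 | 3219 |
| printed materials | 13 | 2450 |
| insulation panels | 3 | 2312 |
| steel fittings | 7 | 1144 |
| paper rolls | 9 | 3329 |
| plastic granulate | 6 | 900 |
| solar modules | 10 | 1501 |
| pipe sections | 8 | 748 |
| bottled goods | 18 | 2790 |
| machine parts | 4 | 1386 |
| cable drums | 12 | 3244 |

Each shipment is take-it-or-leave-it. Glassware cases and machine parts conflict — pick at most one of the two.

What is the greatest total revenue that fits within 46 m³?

13061

Ranking by ratio (revenue/m³): insulation panels 770.67, paper rolls 369.89, machine parts 346.50, cable drums 270.33.
Best packing: insulation panels + paper rolls + bottled goods + machine parts + cable drums — 46 m³, 13061 total.
Runner-up glassware cases + insulation panels + paper rolls + plastic granulate + cable drums tops out at 13004.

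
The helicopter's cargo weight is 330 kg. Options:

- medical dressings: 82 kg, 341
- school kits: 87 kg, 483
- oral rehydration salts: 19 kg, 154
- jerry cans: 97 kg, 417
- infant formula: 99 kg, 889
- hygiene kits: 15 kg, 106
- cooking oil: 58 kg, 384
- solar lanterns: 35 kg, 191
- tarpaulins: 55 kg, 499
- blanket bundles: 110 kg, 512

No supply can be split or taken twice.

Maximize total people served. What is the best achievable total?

2409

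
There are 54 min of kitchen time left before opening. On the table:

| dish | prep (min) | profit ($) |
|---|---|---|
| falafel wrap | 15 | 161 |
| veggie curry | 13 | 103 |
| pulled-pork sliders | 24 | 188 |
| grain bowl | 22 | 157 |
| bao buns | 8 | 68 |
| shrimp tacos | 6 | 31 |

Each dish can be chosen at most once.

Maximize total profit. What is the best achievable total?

452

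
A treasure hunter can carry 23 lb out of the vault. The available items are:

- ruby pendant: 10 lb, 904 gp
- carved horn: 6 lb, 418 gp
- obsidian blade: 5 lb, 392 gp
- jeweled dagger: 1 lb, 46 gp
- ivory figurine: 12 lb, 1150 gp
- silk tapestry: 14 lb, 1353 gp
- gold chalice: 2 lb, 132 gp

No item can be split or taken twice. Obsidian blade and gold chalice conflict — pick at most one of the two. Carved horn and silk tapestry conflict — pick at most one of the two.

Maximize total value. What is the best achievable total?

Ranking by ratio (value/lb): silk tapestry 96.64, ivory figurine 95.83, ruby pendant 90.40, obsidian blade 78.40.
Ruby pendant + jeweled dagger + ivory figurine uses 23 of the 23 lb and totals 2100.
That's the maximum — no feasible swap from here does better than 2100.

2100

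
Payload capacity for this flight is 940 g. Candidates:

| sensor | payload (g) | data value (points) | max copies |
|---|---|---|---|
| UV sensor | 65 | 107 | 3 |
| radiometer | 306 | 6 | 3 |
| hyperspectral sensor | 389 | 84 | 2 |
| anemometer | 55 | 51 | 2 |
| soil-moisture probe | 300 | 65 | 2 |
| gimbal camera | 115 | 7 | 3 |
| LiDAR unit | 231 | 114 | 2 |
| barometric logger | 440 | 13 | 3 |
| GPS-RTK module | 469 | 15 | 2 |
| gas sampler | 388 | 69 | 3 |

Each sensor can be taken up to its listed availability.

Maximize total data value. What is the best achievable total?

The ratio ordering already packs tightly: 3×UV sensor + 2×anemometer + gimbal camera + 2×LiDAR unit, 882 g, 658.
Every other selection either busts 940 g or exceeds an availability limit or fails to beat 658.

658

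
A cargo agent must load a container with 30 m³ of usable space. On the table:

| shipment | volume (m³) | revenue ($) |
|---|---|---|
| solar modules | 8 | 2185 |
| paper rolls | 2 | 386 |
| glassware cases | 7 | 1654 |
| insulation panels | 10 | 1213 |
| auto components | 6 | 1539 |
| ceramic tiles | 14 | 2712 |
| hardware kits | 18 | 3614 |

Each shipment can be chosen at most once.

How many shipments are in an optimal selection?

Optimal total is 6822.
One optimal bundle: solar modules + paper rolls + auto components + ceramic tiles (30 m³).
Any selection reaching 6822 contains exactly 4 shipments.

4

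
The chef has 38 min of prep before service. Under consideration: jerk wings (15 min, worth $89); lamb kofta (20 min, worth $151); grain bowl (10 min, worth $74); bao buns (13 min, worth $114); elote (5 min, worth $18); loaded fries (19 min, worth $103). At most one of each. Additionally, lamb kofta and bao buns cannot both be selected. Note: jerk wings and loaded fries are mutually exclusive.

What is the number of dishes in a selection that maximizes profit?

3

The maximum profit within 38 min is 277.
One optimal bundle: jerk wings + grain bowl + bao buns (38 min).
Every optimal selection uses 3 dishes.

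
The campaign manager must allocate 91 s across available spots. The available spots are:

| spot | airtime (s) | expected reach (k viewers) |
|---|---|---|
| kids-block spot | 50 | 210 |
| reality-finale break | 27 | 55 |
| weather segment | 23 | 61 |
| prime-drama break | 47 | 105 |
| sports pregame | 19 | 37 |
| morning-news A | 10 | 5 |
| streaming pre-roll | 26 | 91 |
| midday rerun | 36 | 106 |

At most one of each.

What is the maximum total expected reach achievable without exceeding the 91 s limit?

316

Greedy by ratio would take kids-block spot + morning-news A + streaming pre-roll: 86 s used, total 306.
Dropping morning-news A and streaming pre-roll frees 36 s; slotting in midday rerun (36 s) lifts the total to 316 at 86 s.
No other feasible combination exceeds 316.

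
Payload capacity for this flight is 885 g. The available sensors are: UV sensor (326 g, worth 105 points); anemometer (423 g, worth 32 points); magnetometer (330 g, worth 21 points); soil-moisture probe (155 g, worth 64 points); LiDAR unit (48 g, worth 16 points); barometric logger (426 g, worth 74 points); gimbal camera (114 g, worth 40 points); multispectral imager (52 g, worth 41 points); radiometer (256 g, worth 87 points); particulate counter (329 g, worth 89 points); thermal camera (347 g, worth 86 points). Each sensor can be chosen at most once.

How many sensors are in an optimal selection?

The maximum data value within 885 g is 313.
For example UV sensor + soil-moisture probe + LiDAR unit + multispectral imager + radiometer achieves it, using 837 g.
Every optimal selection uses 5 sensors.

5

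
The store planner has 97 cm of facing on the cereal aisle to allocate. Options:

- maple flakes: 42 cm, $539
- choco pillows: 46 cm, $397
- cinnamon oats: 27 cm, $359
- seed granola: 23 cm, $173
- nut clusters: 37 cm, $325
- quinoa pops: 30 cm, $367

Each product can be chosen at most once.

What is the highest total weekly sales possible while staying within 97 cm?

1079

Greedy by ratio would take maple flakes + cinnamon oats + seed granola: 92 cm used, total 1071.
Dropping cinnamon oats frees 27 cm; slotting in quinoa pops (30 cm) lifts the total to 1079 at 95 cm.
Runner-up maple flakes + cinnamon oats + seed granola tops out at 1071.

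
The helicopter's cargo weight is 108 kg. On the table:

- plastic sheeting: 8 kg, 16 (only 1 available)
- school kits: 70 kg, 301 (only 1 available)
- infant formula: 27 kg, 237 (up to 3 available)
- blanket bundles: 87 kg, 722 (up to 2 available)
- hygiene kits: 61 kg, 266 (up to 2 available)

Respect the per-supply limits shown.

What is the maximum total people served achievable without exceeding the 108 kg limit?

738

The ratio heuristic lands on plastic sheeting + 3×infant formula (727) but leaves 19 kg idle.
Dropping 3×infant formula frees 81 kg; slotting in blanket bundles (87 kg) lifts the total to 738 at 95 kg.
Every other selection either busts 108 kg or exceeds an availability limit or fails to beat 738.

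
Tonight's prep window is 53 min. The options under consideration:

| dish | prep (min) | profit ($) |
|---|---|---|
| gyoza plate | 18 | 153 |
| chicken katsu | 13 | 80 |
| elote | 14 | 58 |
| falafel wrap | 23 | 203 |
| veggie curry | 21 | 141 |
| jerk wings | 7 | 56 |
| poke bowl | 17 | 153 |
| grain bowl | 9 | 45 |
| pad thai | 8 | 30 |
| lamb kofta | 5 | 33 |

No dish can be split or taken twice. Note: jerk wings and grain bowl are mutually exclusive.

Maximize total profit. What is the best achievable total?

Gyoza plate + falafel wrap + jerk wings + lamb kofta uses 53 of the 53 min and totals 445.
That's the maximum — no feasible swap from here does better than 445.

445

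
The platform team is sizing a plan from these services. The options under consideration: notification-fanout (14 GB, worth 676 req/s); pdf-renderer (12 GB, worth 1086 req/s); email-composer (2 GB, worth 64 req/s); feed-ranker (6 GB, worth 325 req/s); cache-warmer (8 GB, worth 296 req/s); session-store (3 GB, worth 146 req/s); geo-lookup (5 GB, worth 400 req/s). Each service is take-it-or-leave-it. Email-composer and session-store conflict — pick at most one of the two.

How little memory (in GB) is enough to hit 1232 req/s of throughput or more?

Look for the lowest-memory combination reaching 1232.
pdf-renderer + session-store reaches 1232 using 15 GB.
Below 15 GB the best achievable stays under 1232.

15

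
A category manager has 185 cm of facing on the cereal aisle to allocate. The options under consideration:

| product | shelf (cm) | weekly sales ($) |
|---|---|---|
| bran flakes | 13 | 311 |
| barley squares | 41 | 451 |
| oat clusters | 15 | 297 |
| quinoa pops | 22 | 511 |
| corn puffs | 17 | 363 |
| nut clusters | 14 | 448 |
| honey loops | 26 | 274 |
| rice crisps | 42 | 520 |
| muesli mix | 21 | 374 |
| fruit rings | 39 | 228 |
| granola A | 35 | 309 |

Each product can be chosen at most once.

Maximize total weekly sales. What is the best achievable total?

By weekly sales per cm: nut clusters 32.00, bran flakes 23.92, quinoa pops 23.23 lead.
Taking bran flakes + barley squares + oat clusters + quinoa pops + corn puffs + nut clusters + rice crisps + muesli mix: 185 cm used, 3275 in weekly sales.

3275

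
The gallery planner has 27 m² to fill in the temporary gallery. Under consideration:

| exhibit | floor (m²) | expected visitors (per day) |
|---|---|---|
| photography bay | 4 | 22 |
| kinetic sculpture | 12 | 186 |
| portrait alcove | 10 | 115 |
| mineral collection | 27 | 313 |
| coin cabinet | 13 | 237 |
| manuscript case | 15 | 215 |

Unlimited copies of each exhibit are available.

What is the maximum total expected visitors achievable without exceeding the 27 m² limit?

The ratio ordering already packs tightly: 2×coin cabinet, 26 m², 474.
The spare 1 m² is too small for any remaining exhibit, and no exchange beats 474.

474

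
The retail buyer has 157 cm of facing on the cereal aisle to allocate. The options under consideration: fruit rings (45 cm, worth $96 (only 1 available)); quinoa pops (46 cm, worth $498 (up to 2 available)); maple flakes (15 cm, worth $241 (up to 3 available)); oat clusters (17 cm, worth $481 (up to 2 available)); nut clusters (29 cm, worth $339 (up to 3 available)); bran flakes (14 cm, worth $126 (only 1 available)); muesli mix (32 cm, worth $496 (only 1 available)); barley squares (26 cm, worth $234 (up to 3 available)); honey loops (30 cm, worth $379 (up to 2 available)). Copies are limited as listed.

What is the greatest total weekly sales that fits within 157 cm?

2698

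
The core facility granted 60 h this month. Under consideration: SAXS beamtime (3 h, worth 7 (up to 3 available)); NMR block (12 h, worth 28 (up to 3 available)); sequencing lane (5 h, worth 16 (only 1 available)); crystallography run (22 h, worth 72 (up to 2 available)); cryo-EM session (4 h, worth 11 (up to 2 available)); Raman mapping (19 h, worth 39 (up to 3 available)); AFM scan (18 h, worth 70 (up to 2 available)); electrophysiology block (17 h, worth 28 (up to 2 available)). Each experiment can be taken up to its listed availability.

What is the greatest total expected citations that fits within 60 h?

212

Crystallography run + 2×AFM scan uses 58 of the 60 h and totals 212.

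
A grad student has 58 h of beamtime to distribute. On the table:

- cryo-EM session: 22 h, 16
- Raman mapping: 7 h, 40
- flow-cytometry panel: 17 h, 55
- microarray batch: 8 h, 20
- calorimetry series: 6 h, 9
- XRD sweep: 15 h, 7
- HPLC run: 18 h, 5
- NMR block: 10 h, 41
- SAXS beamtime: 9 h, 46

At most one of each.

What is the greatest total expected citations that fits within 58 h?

211

The ratio ordering already packs tightly: Raman mapping + flow-cytometry panel + microarray batch + calorimetry series + NMR block + SAXS beamtime, 57 h, 211.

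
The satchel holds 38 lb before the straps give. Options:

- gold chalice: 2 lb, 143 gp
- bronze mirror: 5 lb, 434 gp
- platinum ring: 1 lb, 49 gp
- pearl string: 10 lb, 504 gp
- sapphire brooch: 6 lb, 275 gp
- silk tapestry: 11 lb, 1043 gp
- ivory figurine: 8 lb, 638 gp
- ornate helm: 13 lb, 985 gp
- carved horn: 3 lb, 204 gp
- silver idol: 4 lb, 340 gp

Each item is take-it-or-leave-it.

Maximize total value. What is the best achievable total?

3149

Ranking by ratio (value/lb): silk tapestry 94.82, bronze mirror 86.80, silver idol 85.00, ivory figurine 79.75.
The ratio heuristic lands on gold chalice + bronze mirror + platinum ring + silk tapestry + ivory figurine + carved horn + silver idol (2851) but leaves 4 lb idle.
Dropping gold chalice and carved horn and silver idol frees 9 lb; slotting in ornate helm (13 lb) lifts the total to 3149 at 38 lb.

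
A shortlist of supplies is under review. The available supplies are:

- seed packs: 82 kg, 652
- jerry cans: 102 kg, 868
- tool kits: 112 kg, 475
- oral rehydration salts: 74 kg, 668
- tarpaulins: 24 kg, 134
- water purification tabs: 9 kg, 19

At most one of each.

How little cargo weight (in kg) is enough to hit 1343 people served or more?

Look for the lowest-cargo combination reaching 1343.
jerry cans + oral rehydration salts reaches 1536 using 176 kg.
No combination under 176 kg hits 1343.

176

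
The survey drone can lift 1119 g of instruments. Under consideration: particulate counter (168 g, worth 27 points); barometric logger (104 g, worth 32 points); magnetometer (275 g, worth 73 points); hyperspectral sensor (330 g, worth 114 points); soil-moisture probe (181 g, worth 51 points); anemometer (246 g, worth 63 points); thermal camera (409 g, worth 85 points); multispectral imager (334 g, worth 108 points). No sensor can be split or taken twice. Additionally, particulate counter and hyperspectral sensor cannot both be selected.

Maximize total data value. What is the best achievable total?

336

Taking hyperspectral sensor + soil-moisture probe + anemometer + multispectral imager: 1091 g used, 336 in data value.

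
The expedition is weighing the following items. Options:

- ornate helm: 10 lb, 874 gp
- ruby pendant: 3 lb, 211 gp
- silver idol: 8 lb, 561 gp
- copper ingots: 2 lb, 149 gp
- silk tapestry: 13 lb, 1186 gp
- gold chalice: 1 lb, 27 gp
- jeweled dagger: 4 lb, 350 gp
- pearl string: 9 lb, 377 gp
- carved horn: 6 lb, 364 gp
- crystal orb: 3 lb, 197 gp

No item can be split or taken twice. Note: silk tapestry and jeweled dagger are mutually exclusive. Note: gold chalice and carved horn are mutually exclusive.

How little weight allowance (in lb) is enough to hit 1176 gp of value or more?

Look for the lowest-weight combination reaching 1176.
silk tapestry: 1186 value at 13 lb.
Any bundle with less than 13 lb falls short of 1176.

13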